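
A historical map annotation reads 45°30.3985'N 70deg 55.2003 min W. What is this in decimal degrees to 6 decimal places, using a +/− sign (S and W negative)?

45.506642, -70.920005

Latitude: 30.3985′ = 0.506642°; total 45.5066417
N → positive
Lon: 55.2003′ = 0.920005°; total 70.9200050
hemisphere W, so the sign is −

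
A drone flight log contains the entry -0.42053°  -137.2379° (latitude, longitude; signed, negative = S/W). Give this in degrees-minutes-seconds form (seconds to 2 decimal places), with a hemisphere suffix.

Latitude is negative → S; |value| = 0.420530
Lat: whole degrees 0; 25.23180′ → 25′ and 13.9080″
Longitude is negative → W; |value| = 137.237900
Lon: 0.237900 × 60 = 14.27400′ → 14′, remainder × 60 = 16.4400″

0°25′13.91″ S, 137°14′16.44″ W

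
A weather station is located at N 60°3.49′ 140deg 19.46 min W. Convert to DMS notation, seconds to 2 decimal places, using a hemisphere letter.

φ: fractional minutes 0.49000 × 60 = 29.4000″
λ: 19.46000′ → 19′ and 0.46000 × 60 = 27.6000″

60°03′29.40″ N, 140°19′27.60″ W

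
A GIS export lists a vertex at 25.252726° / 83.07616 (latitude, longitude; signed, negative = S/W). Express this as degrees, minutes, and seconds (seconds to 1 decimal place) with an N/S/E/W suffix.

25°15′9.8″ N, 83°04′34.2″ E

Lat: 0.252726° → 15.16356′; 0.16356 × 60 = 9.814″
Lon: 0.076160 × 60 = 4.56960′ → 4′, remainder × 60 = 34.176″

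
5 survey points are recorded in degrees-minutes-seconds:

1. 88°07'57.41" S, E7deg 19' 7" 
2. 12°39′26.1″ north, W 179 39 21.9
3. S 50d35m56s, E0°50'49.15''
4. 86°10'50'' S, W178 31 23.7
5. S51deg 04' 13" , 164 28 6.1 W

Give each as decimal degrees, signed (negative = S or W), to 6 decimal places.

1. -88.132614, 7.318611
2. 12.657250, -179.656083
3. -50.598889, 0.846986
4. -86.180556, -178.523250
5. -51.070278, -164.468361

Point 1:
  Latitude: 88° + 7/60 + 57.41/3600 = 88 + 0.116667 + 0.015947 = 88.1326139
  S → negative
  Longitude: 19′ + 7″ = 19.11667′; 7 + 19.11667/60 = 7.3186111
  E → positive
Point 2:
  φ: 39′ + 26.1″ = 39.43500′; 12 + 39.43500/60 = 12.6572500
  N → positive
  λ: 179° + 39/60 + 21.9/3600 = 179 + 0.650000 + 0.006083 = 179.6560833
  W ⇒ negate
Point 3:
  Latitude: 50° + 35/60 + 56/3600 = 50 + 0.583333 + 0.015556 = 50.5988889
  S → negative
  λ: 0° + 50/60 + 49.15/3600 = 0 + 0.833333 + 0.013653 = 0.8469861
  E ⇒ keep positive
Point 4:
  φ: 86 + 10/60 + 50/3600 = 86.1805556
  hemisphere S, so the sign is −
  Longitude: 178 + 31/60 + 23.7/3600 = 178.5232500
  W → negative
Point 5:
  φ: 4′ + 13″ = 4.21667′; 51 + 4.21667/60 = 51.0702778
  S → negative
  λ: 164° + 28/60 + 6.1/3600 = 164 + 0.466667 + 0.001694 = 164.4683611
  hemisphere W, so the sign is −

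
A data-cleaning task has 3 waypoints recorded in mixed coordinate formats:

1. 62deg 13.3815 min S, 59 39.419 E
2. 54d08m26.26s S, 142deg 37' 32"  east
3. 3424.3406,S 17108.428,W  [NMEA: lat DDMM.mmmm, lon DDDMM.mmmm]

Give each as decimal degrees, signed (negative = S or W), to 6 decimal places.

1. -62.223025, 59.656983
2. -54.140628, 142.625556
3. -34.405677, -171.140467

Point 1:
  Latitude: 13.3815′ = 0.223025°; total 62.2230250
  hemisphere S, so the sign is −
  λ: 59 + 39.419/60 = 59.6569833
  E → positive
Point 2:
  Latitude: 54° + 8/60 + 26.26/3600 = 54 + 0.133333 + 0.007294 = 54.1406278
  S ⇒ negate
  Longitude: 37′ + 32″ = 37.53333′; 142 + 37.53333/60 = 142.6255556
  E → positive
Point 3:
  φ: degrees = first 2 digits = 34, minutes = 24.3406; 34 + 24.3406/60 = 34.4056767
  hemisphere S, so the sign is −
  Lon: degrees = first 3 digits = 171, minutes = 8.428; 171 + 8.428/60 = 171.1404667
  W ⇒ negate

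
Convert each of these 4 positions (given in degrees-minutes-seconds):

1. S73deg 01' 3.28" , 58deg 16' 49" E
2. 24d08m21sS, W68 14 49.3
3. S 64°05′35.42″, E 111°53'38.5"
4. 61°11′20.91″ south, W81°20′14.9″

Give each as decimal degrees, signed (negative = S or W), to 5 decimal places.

1. -73.01758, 58.28028
2. -24.13917, -68.24703
3. -64.09317, 111.89403
4. -61.18914, -81.33747

Point 1:
  φ: 73 + 1/60 + 3.28/3600 = 73.017578
  S ⇒ negate
  λ: 58 + 16/60 + 49/3600 = 58.280278
  E → positive
Point 2:
  φ: 8′ + 21″ = 8.35000′; 24 + 8.35000/60 = 24.139167
  S ⇒ negate
  Lon: 68 + 14/60 + 49.3/3600 = 68.247028
  W ⇒ negate
Point 3:
  Lat: 5′ + 35.42″ = 5.59033′; 64 + 5.59033/60 = 64.093172
  S → negative
  Longitude: 111° + 53/60 + 38.5/3600 = 111 + 0.883333 + 0.010694 = 111.894028
  E → positive
Point 4:
  φ: 61° + 11/60 + 20.91/3600 = 61 + 0.183333 + 0.005808 = 61.189142
  S ⇒ negate
  λ: 81° + 20/60 + 14.9/3600 = 81 + 0.333333 + 0.004139 = 81.337472
  W ⇒ negate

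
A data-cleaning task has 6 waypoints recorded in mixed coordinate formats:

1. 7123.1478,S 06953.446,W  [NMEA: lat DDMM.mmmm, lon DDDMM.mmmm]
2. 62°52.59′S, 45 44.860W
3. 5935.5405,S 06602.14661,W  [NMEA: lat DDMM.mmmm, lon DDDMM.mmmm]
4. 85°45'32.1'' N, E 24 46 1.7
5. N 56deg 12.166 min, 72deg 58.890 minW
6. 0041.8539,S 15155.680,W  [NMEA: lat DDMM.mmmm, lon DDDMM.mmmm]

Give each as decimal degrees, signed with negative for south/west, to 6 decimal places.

1. -71.385797, -69.890767
2. -62.876500, -45.747667
3. -59.592342, -66.035777
4. 85.758917, 24.767139
5. 56.202767, -72.981500
6. -0.697565, -151.928000

Point 1:
  Lat: split at 2 digits → 71° and 23.1478′; 71 + 23.1478/60 = 71.3857967
  S ⇒ negate
  λ: degrees = first 3 digits = 69, minutes = 53.446; 69 + 53.446/60 = 69.8907667
  hemisphere W, so the sign is −
Point 2:
  φ: 62 + 52.59/60 = 62.8765000
  S → negative
  Lon: 44.86′ = 0.747667°; total 45.7476667
  W → negative
Point 3:
  Lat: degrees = first 2 digits = 59, minutes = 35.5405; 59 + 35.5405/60 = 59.5923417
  hemisphere S, so the sign is −
  Lon: split at 3 digits → 066° and 2.14661′; 66 + 2.14661/60 = 66.0357768
  hemisphere W, so the sign is −
Point 4:
  φ: 85° + 45/60 + 32.1/3600 = 85 + 0.750000 + 0.008917 = 85.7589167
  N → positive
  Longitude: 24° + 46/60 + 1.7/3600 = 24 + 0.766667 + 0.000472 = 24.7671389
  E → positive
Point 5:
  φ: 12.166′ = 0.202767°; total 56.2027667
  N → positive
  Lon: 58.89′ = 0.981500°; total 72.9815000
  hemisphere W, so the sign is −
Point 6:
  Latitude: degrees = first 2 digits = 0, minutes = 41.8539; 0 + 41.8539/60 = 0.6975650
  hemisphere S, so the sign is −
  Lon: degrees = first 3 digits = 151, minutes = 55.68; 151 + 55.68/60 = 151.9280000
  W ⇒ negate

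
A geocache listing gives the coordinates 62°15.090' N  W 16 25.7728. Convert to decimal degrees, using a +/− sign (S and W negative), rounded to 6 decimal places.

φ: 15.09′ = 0.251500°; total 62.2515000
N ⇒ keep positive
Lon: 16 + 25.7728/60 = 16.4295467
W → negative

62.251500, -16.429547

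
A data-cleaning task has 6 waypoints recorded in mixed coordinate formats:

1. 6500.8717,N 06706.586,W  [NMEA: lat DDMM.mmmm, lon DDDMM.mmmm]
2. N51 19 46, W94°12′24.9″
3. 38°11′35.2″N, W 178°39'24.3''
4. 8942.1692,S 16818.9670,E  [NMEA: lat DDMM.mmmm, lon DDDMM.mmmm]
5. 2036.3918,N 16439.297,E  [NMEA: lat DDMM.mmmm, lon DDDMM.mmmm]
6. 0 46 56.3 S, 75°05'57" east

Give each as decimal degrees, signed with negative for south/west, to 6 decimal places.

1. 65.014528, -67.109767
2. 51.329444, -94.206917
3. 38.193111, -178.656750
4. -89.702820, 168.316117
5. 20.606530, 164.654950
6. -0.782306, 75.099167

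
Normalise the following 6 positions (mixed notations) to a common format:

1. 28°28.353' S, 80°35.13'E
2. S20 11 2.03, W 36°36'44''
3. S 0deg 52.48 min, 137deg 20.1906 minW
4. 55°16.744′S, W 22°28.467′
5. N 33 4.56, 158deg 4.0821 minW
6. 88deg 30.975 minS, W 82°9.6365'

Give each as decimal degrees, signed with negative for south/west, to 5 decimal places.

Point 1:
  Lat: 28.353′ = 0.472550°; total 28.472550
  S → negative
  Longitude: 35.13′ = 0.585500°; total 80.585500
  E → positive
Point 2:
  φ: 20 + 11/60 + 2.03/3600 = 20.183897
  S ⇒ negate
  Lon: 36 + 36/60 + 44/3600 = 36.612222
  W ⇒ negate
Point 3:
  Lat: 52.48′ = 0.874667°; total 0.874667
  S ⇒ negate
  Lon: 20.1906′ = 0.336510°; total 137.336510
  W → negative
Point 4:
  φ: 55 + 16.744/60 = 55.279067
  S ⇒ negate
  λ: 28.467′ = 0.474450°; total 22.474450
  W ⇒ negate
Point 5:
  φ: 4.56′ = 0.076000°; total 33.076000
  N ⇒ keep positive
  λ: 158 + 4.0821/60 = 158.068035
  hemisphere W, so the sign is −
Point 6:
  Latitude: 30.975′ = 0.516250°; total 88.516250
  S → negative
  Lon: 9.6365′ = 0.160608°; total 82.160608
  W → negative

1. -28.47255, 80.58550
2. -20.18390, -36.61222
3. -0.87467, -137.33651
4. -55.27907, -22.47445
5. 33.07600, -158.06804
6. -88.51625, -82.16061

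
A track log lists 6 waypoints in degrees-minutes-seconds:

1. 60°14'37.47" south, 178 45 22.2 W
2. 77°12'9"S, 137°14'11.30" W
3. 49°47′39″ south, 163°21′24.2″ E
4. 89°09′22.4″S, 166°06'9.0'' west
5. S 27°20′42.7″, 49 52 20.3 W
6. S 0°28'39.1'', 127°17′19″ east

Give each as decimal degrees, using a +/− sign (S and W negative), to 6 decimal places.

Point 1:
  Lat: 60° + 14/60 + 37.47/3600 = 60 + 0.233333 + 0.010408 = 60.2437417
  S ⇒ negate
  Lon: 45′ + 22.2″ = 45.37000′; 178 + 45.37000/60 = 178.7561667
  W ⇒ negate
Point 2:
  Latitude: 77 + 12/60 + 9/3600 = 77.2025000
  S ⇒ negate
  Longitude: 14′ + 11.3″ = 14.18833′; 137 + 14.18833/60 = 137.2364722
  W → negative
Point 3:
  φ: 49 + 47/60 + 39/3600 = 49.7941667
  S → negative
  Longitude: 163° + 21/60 + 24.2/3600 = 163 + 0.350000 + 0.006722 = 163.3567222
  E ⇒ keep positive
Point 4:
  Latitude: 9′ + 22.4″ = 9.37333′; 89 + 9.37333/60 = 89.1562222
  S ⇒ negate
  Lon: 166° + 6/60 + 9/3600 = 166 + 0.100000 + 0.002500 = 166.1025000
  W → negative
Point 5:
  φ: 27 + 20/60 + 42.7/3600 = 27.3451944
  S ⇒ negate
  Longitude: 49° + 52/60 + 20.3/3600 = 49 + 0.866667 + 0.005639 = 49.8723056
  W → negative
Point 6:
  Lat: 0° + 28/60 + 39.1/3600 = 0 + 0.466667 + 0.010861 = 0.4775278
  S → negative
  Longitude: 127 + 17/60 + 19/3600 = 127.2886111
  E ⇒ keep positive

1. -60.243742, -178.756167
2. -77.202500, -137.236472
3. -49.794167, 163.356722
4. -89.156222, -166.102500
5. -27.345194, -49.872306
6. -0.477528, 127.288611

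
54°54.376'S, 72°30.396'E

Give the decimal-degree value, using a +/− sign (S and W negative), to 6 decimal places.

Latitude: 54.376′ = 0.906267°; total 54.9062667
S → negative
Longitude: 72 + 30.396/60 = 72.5066000
E → positive

-54.906267, 72.506600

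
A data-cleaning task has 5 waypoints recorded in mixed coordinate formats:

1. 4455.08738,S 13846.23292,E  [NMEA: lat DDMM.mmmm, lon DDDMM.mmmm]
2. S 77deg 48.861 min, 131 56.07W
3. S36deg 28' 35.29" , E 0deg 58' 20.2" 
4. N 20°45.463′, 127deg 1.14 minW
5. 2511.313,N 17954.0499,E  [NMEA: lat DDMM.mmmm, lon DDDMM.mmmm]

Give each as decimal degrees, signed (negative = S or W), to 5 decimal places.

Point 1:
  φ: split at 2 digits → 44° and 55.08738′; 44 + 55.08738/60 = 44.918123
  S → negative
  Longitude: split at 3 digits → 138° and 46.23292′; 138 + 46.23292/60 = 138.770549
  E → positive
Point 2:
  Lat: 77 + 48.861/60 = 77.814350
  hemisphere S, so the sign is −
  Longitude: 131 + 56.07/60 = 131.934500
  W ⇒ negate
Point 3:
  Lat: 36 + 28/60 + 35.29/3600 = 36.476469
  S ⇒ negate
  Lon: 0° + 58/60 + 20.2/3600 = 0 + 0.966667 + 0.005611 = 0.972278
  E → positive
Point 4:
  Latitude: 20 + 45.463/60 = 20.757717
  N → positive
  λ: 127 + 1.14/60 = 127.019000
  W ⇒ negate
Point 5:
  Latitude: split at 2 digits → 25° and 11.313′; 25 + 11.313/60 = 25.188550
  N ⇒ keep positive
  Longitude: split at 3 digits → 179° and 54.0499′; 179 + 54.0499/60 = 179.900832
  E → positive

1. -44.91812, 138.77055
2. -77.81435, -131.93450
3. -36.47647, 0.97228
4. 20.75772, -127.01900
5. 25.18855, 179.90083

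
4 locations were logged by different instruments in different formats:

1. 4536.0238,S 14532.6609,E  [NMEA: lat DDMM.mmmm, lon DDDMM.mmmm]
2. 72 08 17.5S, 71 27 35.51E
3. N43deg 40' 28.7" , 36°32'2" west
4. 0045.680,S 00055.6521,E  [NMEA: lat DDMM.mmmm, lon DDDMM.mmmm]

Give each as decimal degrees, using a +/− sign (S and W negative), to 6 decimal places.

1. -45.600397, 145.544348
2. -72.138194, 71.459864
3. 43.674639, -36.533889
4. -0.761333, 0.927535

Point 1:
  Latitude: split at 2 digits → 45° and 36.0238′; 45 + 36.0238/60 = 45.6003967
  hemisphere S, so the sign is −
  λ: degrees = first 3 digits = 145, minutes = 32.6609; 145 + 32.6609/60 = 145.5443483
  E → positive
Point 2:
  Latitude: 8′ + 17.5″ = 8.29167′; 72 + 8.29167/60 = 72.1381944
  S → negative
  Longitude: 71° + 27/60 + 35.51/3600 = 71 + 0.450000 + 0.009864 = 71.4598639
  E → positive
Point 3:
  Latitude: 43° + 40/60 + 28.7/3600 = 43 + 0.666667 + 0.007972 = 43.6746389
  N → positive
  λ: 36° + 32/60 + 2/3600 = 36 + 0.533333 + 0.000556 = 36.5338889
  W → negative
Point 4:
  φ: degrees = first 2 digits = 0, minutes = 45.68; 0 + 45.68/60 = 0.7613333
  S → negative
  Lon: degrees = first 3 digits = 0, minutes = 55.6521; 0 + 55.6521/60 = 0.9275350
  E → positive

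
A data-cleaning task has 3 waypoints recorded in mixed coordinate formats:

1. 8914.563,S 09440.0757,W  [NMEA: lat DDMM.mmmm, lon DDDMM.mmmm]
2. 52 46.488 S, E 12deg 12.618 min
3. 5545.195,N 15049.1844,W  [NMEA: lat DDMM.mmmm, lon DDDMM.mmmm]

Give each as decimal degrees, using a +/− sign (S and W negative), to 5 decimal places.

1. -89.24272, -94.66793
2. -52.77480, 12.21030
3. 55.75325, -150.81974

Point 1:
  Latitude: split at 2 digits → 89° and 14.563′; 89 + 14.563/60 = 89.242717
  S ⇒ negate
  Longitude: degrees = first 3 digits = 94, minutes = 40.0757; 94 + 40.0757/60 = 94.667928
  W → negative
Point 2:
  Latitude: 46.488′ = 0.774800°; total 52.774800
  S ⇒ negate
  Longitude: 12.618′ = 0.210300°; total 12.210300
  E ⇒ keep positive
Point 3:
  Latitude: degrees = first 2 digits = 55, minutes = 45.195; 55 + 45.195/60 = 55.753250
  N → positive
  λ: split at 3 digits → 150° and 49.1844′; 150 + 49.1844/60 = 150.819740
  W → negative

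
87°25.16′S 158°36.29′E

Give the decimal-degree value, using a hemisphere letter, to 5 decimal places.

87.41933° S, 158.60483° E

Latitude: 87 + 25.16/60 = 87.419333
Lon: 36.29′ = 0.604833°; total 158.604833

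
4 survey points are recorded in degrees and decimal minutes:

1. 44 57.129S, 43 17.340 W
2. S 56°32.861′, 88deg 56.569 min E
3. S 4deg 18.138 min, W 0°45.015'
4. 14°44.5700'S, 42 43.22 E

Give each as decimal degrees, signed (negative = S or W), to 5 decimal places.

1. -44.95215, -43.28900
2. -56.54768, 88.94282
3. -4.30230, -0.75025
4. -14.74283, 42.72033

Point 1:
  Lat: 57.129′ = 0.952150°; total 44.952150
  S ⇒ negate
  Lon: 17.34′ = 0.289000°; total 43.289000
  hemisphere W, so the sign is −
Point 2:
  Lat: 56 + 32.861/60 = 56.547683
  S → negative
  λ: 56.569′ = 0.942817°; total 88.942817
  E ⇒ keep positive
Point 3:
  Latitude: 4 + 18.138/60 = 4.302300
  S → negative
  Lon: 0 + 45.015/60 = 0.750250
  W → negative
Point 4:
  Lat: 14 + 44.57/60 = 14.742833
  hemisphere S, so the sign is −
  Lon: 42 + 43.22/60 = 42.720333
  E ⇒ keep positive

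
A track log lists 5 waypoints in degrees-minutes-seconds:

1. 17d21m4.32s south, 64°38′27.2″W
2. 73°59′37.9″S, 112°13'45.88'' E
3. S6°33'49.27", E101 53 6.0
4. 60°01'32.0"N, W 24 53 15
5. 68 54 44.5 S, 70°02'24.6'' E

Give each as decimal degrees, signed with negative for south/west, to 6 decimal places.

1. -17.351200, -64.640889
2. -73.993861, 112.229411
3. -6.563686, 101.885000
4. 60.025556, -24.887500
5. -68.912361, 70.040167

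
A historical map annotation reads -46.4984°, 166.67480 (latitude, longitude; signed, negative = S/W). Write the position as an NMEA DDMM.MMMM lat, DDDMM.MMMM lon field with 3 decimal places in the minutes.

4629.904,S / 16640.488,E

Latitude is negative → S; |value| = 46.498400
φ: fractional part 0.498400 → 29.90400 minutes
λ: 166° + 0.674800 × 60 = 166° 40.48800′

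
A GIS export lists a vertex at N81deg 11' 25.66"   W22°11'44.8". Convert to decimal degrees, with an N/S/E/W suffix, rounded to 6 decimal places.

81.190461° N, 22.195778° W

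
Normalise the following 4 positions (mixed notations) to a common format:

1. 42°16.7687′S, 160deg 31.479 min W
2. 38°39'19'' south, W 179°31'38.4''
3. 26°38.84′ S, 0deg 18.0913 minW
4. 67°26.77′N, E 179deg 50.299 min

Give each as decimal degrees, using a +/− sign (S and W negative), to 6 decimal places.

1. -42.279478, -160.524650
2. -38.655278, -179.527333
3. -26.647333, -0.301522
4. 67.446167, 179.838317

Point 1:
  φ: 16.7687′ = 0.279478°; total 42.2794783
  S → negative
  Longitude: 160 + 31.479/60 = 160.5246500
  hemisphere W, so the sign is −
Point 2:
  φ: 39′ + 19″ = 39.31667′; 38 + 39.31667/60 = 38.6552778
  S ⇒ negate
  Lon: 179° + 31/60 + 38.4/3600 = 179 + 0.516667 + 0.010667 = 179.5273333
  W → negative
Point 3:
  Latitude: 38.84′ = 0.647333°; total 26.6473333
  hemisphere S, so the sign is −
  Longitude: 0 + 18.0913/60 = 0.3015217
  W → negative
Point 4:
  Lat: 26.77′ = 0.446167°; total 67.4461667
  N → positive
  Longitude: 50.299′ = 0.838317°; total 179.8383167
  E → positive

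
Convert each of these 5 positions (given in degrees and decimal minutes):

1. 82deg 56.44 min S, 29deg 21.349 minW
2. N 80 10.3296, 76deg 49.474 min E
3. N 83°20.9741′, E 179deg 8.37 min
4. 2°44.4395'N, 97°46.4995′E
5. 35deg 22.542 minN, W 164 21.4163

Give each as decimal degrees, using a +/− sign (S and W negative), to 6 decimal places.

Point 1:
  Lat: 56.44′ = 0.940667°; total 82.9406667
  S ⇒ negate
  Lon: 21.349′ = 0.355817°; total 29.3558167
  W ⇒ negate
Point 2:
  Latitude: 10.3296′ = 0.172160°; total 80.1721600
  N ⇒ keep positive
  Lon: 49.474′ = 0.824567°; total 76.8245667
  E → positive
Point 3:
  φ: 20.9741′ = 0.349568°; total 83.3495683
  N → positive
  λ: 179 + 8.37/60 = 179.1395000
  E → positive
Point 4:
  Lat: 2 + 44.4395/60 = 2.7406583
  N ⇒ keep positive
  Longitude: 97 + 46.4995/60 = 97.7749917
  E ⇒ keep positive
Point 5:
  φ: 35 + 22.542/60 = 35.3757000
  N ⇒ keep positive
  Lon: 21.4163′ = 0.356938°; total 164.3569383
  hemisphere W, so the sign is −

1. -82.940667, -29.355817
2. 80.172160, 76.824567
3. 83.349568, 179.139500
4. 2.740658, 97.774992
5. 35.375700, -164.356938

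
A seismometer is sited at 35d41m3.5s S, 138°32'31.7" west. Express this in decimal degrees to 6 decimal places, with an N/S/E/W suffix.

35.684306° S, 138.542139° W

Latitude: 41′ + 3.5″ = 41.05833′; 35 + 41.05833/60 = 35.6843056
Lon: 138 + 32/60 + 31.7/3600 = 138.5421389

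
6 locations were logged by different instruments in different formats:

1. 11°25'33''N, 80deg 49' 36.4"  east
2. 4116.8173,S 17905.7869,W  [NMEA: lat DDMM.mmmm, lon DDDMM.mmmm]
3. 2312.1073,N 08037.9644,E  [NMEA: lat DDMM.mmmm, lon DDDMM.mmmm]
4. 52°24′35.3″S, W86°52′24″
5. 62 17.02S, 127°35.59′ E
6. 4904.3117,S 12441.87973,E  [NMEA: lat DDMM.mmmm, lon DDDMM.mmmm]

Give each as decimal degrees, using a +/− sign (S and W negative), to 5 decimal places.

1. 11.42583, 80.82678
2. -41.28029, -179.09645
3. 23.20179, 80.63274
4. -52.40981, -86.87333
5. -62.28367, 127.59317
6. -49.07186, 124.69800

Point 1:
  Latitude: 11° + 25/60 + 33/3600 = 11 + 0.416667 + 0.009167 = 11.425833
  N → positive
  λ: 80 + 49/60 + 36.4/3600 = 80.826778
  E → positive
Point 2:
  φ: split at 2 digits → 41° and 16.8173′; 41 + 16.8173/60 = 41.280288
  S → negative
  λ: split at 3 digits → 179° and 5.7869′; 179 + 5.7869/60 = 179.096448
  W → negative
Point 3:
  φ: degrees = first 2 digits = 23, minutes = 12.1073; 23 + 12.1073/60 = 23.201788
  N → positive
  λ: degrees = first 3 digits = 80, minutes = 37.9644; 80 + 37.9644/60 = 80.632740
  E ⇒ keep positive
Point 4:
  Latitude: 24′ + 35.3″ = 24.58833′; 52 + 24.58833/60 = 52.409806
  S ⇒ negate
  Lon: 52′ + 24″ = 52.40000′; 86 + 52.40000/60 = 86.873333
  hemisphere W, so the sign is −
Point 5:
  Lat: 62 + 17.02/60 = 62.283667
  S ⇒ negate
  Longitude: 35.59′ = 0.593167°; total 127.593167
  E ⇒ keep positive
Point 6:
  φ: degrees = first 2 digits = 49, minutes = 4.3117; 49 + 4.3117/60 = 49.071862
  S ⇒ negate
  Longitude: split at 3 digits → 124° and 41.87973′; 124 + 41.87973/60 = 124.697996
  E ⇒ keep positive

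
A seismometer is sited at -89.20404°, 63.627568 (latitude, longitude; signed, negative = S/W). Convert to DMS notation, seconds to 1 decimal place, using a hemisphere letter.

Latitude is negative → S; |value| = 89.204040
Lat: 0.204040 × 60 = 12.24240′ → 12′, remainder × 60 = 14.544″
λ: whole degrees 63; 37.65408′ → 37′ and 39.245″

89°12′14.5″ S, 63°37′39.2″ E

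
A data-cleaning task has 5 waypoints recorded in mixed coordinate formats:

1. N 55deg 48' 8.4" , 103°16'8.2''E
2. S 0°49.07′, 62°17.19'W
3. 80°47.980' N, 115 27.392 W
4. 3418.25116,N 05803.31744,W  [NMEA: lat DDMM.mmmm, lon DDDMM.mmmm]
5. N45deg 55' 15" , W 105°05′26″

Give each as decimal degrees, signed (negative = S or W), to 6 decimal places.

Point 1:
  φ: 55° + 48/60 + 8.4/3600 = 55 + 0.800000 + 0.002333 = 55.8023333
  N → positive
  Lon: 103 + 16/60 + 8.2/3600 = 103.2689444
  E ⇒ keep positive
Point 2:
  φ: 0 + 49.07/60 = 0.8178333
  S → negative
  λ: 17.19′ = 0.286500°; total 62.2865000
  W → negative
Point 3:
  Latitude: 80 + 47.98/60 = 80.7996667
  N ⇒ keep positive
  λ: 27.392′ = 0.456533°; total 115.4565333
  W → negative
Point 4:
  Latitude: split at 2 digits → 34° and 18.25116′; 34 + 18.25116/60 = 34.3041860
  N ⇒ keep positive
  Longitude: split at 3 digits → 058° and 3.31744′; 58 + 3.31744/60 = 58.0552907
  W ⇒ negate
Point 5:
  Latitude: 45° + 55/60 + 15/3600 = 45 + 0.916667 + 0.004167 = 45.9208333
  N → positive
  Longitude: 5′ + 26″ = 5.43333′; 105 + 5.43333/60 = 105.0905556
  W → negative

1. 55.802333, 103.268944
2. -0.817833, -62.286500
3. 80.799667, -115.456533
4. 34.304186, -58.055291
5. 45.920833, -105.090556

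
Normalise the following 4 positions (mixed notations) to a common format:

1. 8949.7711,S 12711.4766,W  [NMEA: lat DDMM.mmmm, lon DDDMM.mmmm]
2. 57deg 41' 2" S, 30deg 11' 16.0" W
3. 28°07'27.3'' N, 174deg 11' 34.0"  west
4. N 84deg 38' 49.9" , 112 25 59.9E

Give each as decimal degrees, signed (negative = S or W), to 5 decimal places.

1. -89.82952, -127.19128
2. -57.68389, -30.18778
3. 28.12425, -174.19278
4. 84.64719, 112.43331

Point 1:
  φ: split at 2 digits → 89° and 49.7711′; 89 + 49.7711/60 = 89.829518
  hemisphere S, so the sign is −
  Lon: split at 3 digits → 127° and 11.4766′; 127 + 11.4766/60 = 127.191277
  W ⇒ negate
Point 2:
  φ: 41′ + 2″ = 41.03333′; 57 + 41.03333/60 = 57.683889
  S → negative
  Longitude: 30 + 11/60 + 16/3600 = 30.187778
  hemisphere W, so the sign is −
Point 3:
  Lat: 28 + 7/60 + 27.3/3600 = 28.124250
  N → positive
  λ: 11′ + 34″ = 11.56667′; 174 + 11.56667/60 = 174.192778
  W → negative
Point 4:
  φ: 84 + 38/60 + 49.9/3600 = 84.647194
  N → positive
  Lon: 112° + 25/60 + 59.9/3600 = 112 + 0.416667 + 0.016639 = 112.433306
  E ⇒ keep positive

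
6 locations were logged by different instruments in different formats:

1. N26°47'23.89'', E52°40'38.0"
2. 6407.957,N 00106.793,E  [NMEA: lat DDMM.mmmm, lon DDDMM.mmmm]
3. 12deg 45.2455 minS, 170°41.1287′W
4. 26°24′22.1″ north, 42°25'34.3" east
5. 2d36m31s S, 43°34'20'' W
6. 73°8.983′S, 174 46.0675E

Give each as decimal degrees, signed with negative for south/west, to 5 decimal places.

1. 26.78997, 52.67722
2. 64.13262, 1.11322
3. -12.75409, -170.68548
4. 26.40614, 42.42619
5. -2.60861, -43.57222
6. -73.14972, 174.76779

Point 1:
  Latitude: 26° + 47/60 + 23.89/3600 = 26 + 0.783333 + 0.006636 = 26.789969
  N → positive
  Lon: 52° + 40/60 + 38/3600 = 52 + 0.666667 + 0.010556 = 52.677222
  E ⇒ keep positive
Point 2:
  φ: split at 2 digits → 64° and 7.957′; 64 + 7.957/60 = 64.132617
  N → positive
  Longitude: degrees = first 3 digits = 1, minutes = 6.793; 1 + 6.793/60 = 1.113217
  E → positive
Point 3:
  Latitude: 45.2455′ = 0.754092°; total 12.754092
  hemisphere S, so the sign is −
  λ: 41.1287′ = 0.685478°; total 170.685478
  hemisphere W, so the sign is −
Point 4:
  Lat: 24′ + 22.1″ = 24.36833′; 26 + 24.36833/60 = 26.406139
  N → positive
  λ: 42 + 25/60 + 34.3/3600 = 42.426194
  E ⇒ keep positive
Point 5:
  Lat: 36′ + 31″ = 36.51667′; 2 + 36.51667/60 = 2.608611
  S ⇒ negate
  Lon: 43° + 34/60 + 20/3600 = 43 + 0.566667 + 0.005556 = 43.572222
  W → negative
Point 6:
  φ: 73 + 8.983/60 = 73.149717
  hemisphere S, so the sign is −
  Lon: 174 + 46.0675/60 = 174.767792
  E ⇒ keep positive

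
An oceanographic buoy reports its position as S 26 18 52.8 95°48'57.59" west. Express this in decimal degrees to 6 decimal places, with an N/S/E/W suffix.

26.314667° S, 95.815997° W

Lat: 18′ + 52.8″ = 18.88000′; 26 + 18.88000/60 = 26.3146667
λ: 95° + 48/60 + 57.59/3600 = 95 + 0.800000 + 0.015997 = 95.8159972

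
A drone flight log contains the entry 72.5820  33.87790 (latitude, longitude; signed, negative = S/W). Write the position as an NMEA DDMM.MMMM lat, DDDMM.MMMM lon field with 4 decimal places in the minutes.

7234.9200,N / 03352.6740,E

Latitude: 72° + 0.582000 × 60 = 72° 34.920000′
Lon: fractional part 0.877900 → 52.674000 minutes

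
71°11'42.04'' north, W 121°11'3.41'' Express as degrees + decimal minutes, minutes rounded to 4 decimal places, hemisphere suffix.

71° 11.7007′ N, 121° 11.0568′ W

φ: seconds/60 = 0.70067; minutes = 11 + 0.70067 = 11.700667
Longitude: seconds/60 = 0.05683; minutes = 11 + 0.05683 = 11.056833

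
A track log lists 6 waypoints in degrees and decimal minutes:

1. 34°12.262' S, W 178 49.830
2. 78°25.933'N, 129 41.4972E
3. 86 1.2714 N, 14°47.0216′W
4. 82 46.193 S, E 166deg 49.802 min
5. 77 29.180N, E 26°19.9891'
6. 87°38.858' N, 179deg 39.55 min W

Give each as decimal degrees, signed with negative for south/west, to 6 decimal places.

Point 1:
  φ: 34 + 12.262/60 = 34.2043667
  S ⇒ negate
  Longitude: 49.83′ = 0.830500°; total 178.8305000
  W → negative
Point 2:
  φ: 25.933′ = 0.432217°; total 78.4322167
  N ⇒ keep positive
  λ: 129 + 41.4972/60 = 129.6916200
  E → positive
Point 3:
  Latitude: 1.2714′ = 0.021190°; total 86.0211900
  N ⇒ keep positive
  Lon: 14 + 47.0216/60 = 14.7836933
  W ⇒ negate
Point 4:
  Lat: 82 + 46.193/60 = 82.7698833
  S → negative
  λ: 166 + 49.802/60 = 166.8300333
  E → positive
Point 5:
  Lat: 29.18′ = 0.486333°; total 77.4863333
  N → positive
  λ: 19.9891′ = 0.333152°; total 26.3331517
  E → positive
Point 6:
  Lat: 87 + 38.858/60 = 87.6476333
  N ⇒ keep positive
  λ: 39.55′ = 0.659167°; total 179.6591667
  W ⇒ negate

1. -34.204367, -178.830500
2. 78.432217, 129.691620
3. 86.021190, -14.783693
4. -82.769883, 166.830033
5. 77.486333, 26.333152
6. 87.647633, -179.659167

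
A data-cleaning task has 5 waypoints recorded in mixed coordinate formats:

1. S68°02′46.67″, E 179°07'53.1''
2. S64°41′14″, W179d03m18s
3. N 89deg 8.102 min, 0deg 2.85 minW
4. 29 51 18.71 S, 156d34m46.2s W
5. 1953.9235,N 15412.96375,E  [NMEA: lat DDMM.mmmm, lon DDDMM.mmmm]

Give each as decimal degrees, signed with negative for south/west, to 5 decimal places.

Point 1:
  φ: 68° + 2/60 + 46.67/3600 = 68 + 0.033333 + 0.012964 = 68.046297
  S ⇒ negate
  λ: 179 + 7/60 + 53.1/3600 = 179.131417
  E → positive
Point 2:
  Lat: 41′ + 14″ = 41.23333′; 64 + 41.23333/60 = 64.687222
  S → negative
  Longitude: 179° + 3/60 + 18/3600 = 179 + 0.050000 + 0.005000 = 179.055000
  hemisphere W, so the sign is −
Point 3:
  φ: 89 + 8.102/60 = 89.135033
  N ⇒ keep positive
  Lon: 2.85′ = 0.047500°; total 0.047500
  hemisphere W, so the sign is −
Point 4:
  Latitude: 51′ + 18.71″ = 51.31183′; 29 + 51.31183/60 = 29.855197
  S → negative
  λ: 156 + 34/60 + 46.2/3600 = 156.579500
  W ⇒ negate
Point 5:
  Latitude: split at 2 digits → 19° and 53.9235′; 19 + 53.9235/60 = 19.898725
  N → positive
  Lon: degrees = first 3 digits = 154, minutes = 12.96375; 154 + 12.96375/60 = 154.216063
  E → positive

1. -68.04630, 179.13142
2. -64.68722, -179.05500
3. 89.13503, -0.04750
4. -29.85520, -156.57950
5. 19.89873, 154.21606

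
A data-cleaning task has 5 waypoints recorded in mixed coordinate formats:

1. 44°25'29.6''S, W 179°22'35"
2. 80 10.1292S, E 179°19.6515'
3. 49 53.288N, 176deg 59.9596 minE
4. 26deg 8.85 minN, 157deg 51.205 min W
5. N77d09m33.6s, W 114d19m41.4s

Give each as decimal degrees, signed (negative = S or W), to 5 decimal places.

1. -44.42489, -179.37639
2. -80.16882, 179.32753
3. 49.88813, 176.99933
4. 26.14750, -157.85342
5. 77.15933, -114.32817

Point 1:
  Lat: 44° + 25/60 + 29.6/3600 = 44 + 0.416667 + 0.008222 = 44.424889
  hemisphere S, so the sign is −
  Lon: 179° + 22/60 + 35/3600 = 179 + 0.366667 + 0.009722 = 179.376389
  W ⇒ negate
Point 2:
  φ: 80 + 10.1292/60 = 80.168820
  hemisphere S, so the sign is −
  Longitude: 179 + 19.6515/60 = 179.327525
  E → positive
Point 3:
  φ: 53.288′ = 0.888133°; total 49.888133
  N → positive
  Lon: 59.9596′ = 0.999327°; total 176.999327
  E → positive
Point 4:
  φ: 8.85′ = 0.147500°; total 26.147500
  N → positive
  Lon: 51.205′ = 0.853417°; total 157.853417
  hemisphere W, so the sign is −
Point 5:
  φ: 9′ + 33.6″ = 9.56000′; 77 + 9.56000/60 = 77.159333
  N → positive
  λ: 19′ + 41.4″ = 19.69000′; 114 + 19.69000/60 = 114.328167
  W → negative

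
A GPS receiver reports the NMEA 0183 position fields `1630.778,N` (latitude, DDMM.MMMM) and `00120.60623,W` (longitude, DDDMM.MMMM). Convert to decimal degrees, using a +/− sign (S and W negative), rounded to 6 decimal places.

Lat: degrees = first 2 digits = 16, minutes = 30.778; 16 + 30.778/60 = 16.5129667
N ⇒ keep positive
λ: split at 3 digits → 001° and 20.60623′; 1 + 20.60623/60 = 1.3434372
W → negative

16.512967, -1.343437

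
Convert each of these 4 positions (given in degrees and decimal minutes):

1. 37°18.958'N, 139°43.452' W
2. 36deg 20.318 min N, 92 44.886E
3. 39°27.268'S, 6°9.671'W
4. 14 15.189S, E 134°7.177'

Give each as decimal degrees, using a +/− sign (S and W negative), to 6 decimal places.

Point 1:
  φ: 18.958′ = 0.315967°; total 37.3159667
  N → positive
  Lon: 139 + 43.452/60 = 139.7242000
  W → negative
Point 2:
  φ: 36 + 20.318/60 = 36.3386333
  N → positive
  λ: 92 + 44.886/60 = 92.7481000
  E → positive
Point 3:
  Lat: 27.268′ = 0.454467°; total 39.4544667
  S ⇒ negate
  Lon: 6 + 9.671/60 = 6.1611833
  W → negative
Point 4:
  Latitude: 15.189′ = 0.253150°; total 14.2531500
  hemisphere S, so the sign is −
  Lon: 7.177′ = 0.119617°; total 134.1196167
  E → positive

1. 37.315967, -139.724200
2. 36.338633, 92.748100
3. -39.454467, -6.161183
4. -14.253150, 134.119617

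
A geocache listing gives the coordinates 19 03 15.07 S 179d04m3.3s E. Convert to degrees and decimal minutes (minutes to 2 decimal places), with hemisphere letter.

Lat: seconds/60 = 0.25117; minutes = 3 + 0.25117 = 3.2512
λ: seconds/60 = 0.05500; minutes = 4 + 0.05500 = 4.0550

19° 3.25′ S, 179° 4.06′ E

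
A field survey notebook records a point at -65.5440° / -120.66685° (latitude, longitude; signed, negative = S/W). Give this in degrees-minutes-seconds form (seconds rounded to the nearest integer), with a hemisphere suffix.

Latitude is negative → S; |value| = 65.544000
φ: 0.544000 × 60 = 32.64000′ → 32′, remainder × 60 = 38.40″
Longitude is negative → W; |value| = 120.666850
Lon: 0.666850 × 60 = 40.01100′ → 40′, remainder × 60 = 0.66″

65°32′38″ S, 120°40′1″ W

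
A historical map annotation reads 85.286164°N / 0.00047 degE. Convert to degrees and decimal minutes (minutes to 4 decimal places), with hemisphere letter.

85° 17.1698′ N, 0° 0.0282′ E

φ: fractional part 0.286164 → 17.169840 minutes
Longitude: fractional part 0.000470 → 0.028200 minutes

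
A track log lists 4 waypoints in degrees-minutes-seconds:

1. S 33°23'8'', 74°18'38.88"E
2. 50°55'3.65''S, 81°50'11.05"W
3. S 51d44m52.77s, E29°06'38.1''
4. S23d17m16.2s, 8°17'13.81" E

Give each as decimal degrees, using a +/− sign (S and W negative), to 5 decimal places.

Point 1:
  Lat: 23′ + 8″ = 23.13333′; 33 + 23.13333/60 = 33.385556
  S ⇒ negate
  λ: 18′ + 38.88″ = 18.64800′; 74 + 18.64800/60 = 74.310800
  E ⇒ keep positive
Point 2:
  Latitude: 50° + 55/60 + 3.65/3600 = 50 + 0.916667 + 0.001014 = 50.917681
  hemisphere S, so the sign is −
  λ: 81 + 50/60 + 11.05/3600 = 81.836403
  hemisphere W, so the sign is −
Point 3:
  Latitude: 51° + 44/60 + 52.77/3600 = 51 + 0.733333 + 0.014658 = 51.747992
  S ⇒ negate
  Lon: 29° + 6/60 + 38.1/3600 = 29 + 0.100000 + 0.010583 = 29.110583
  E → positive
Point 4:
  φ: 23 + 17/60 + 16.2/3600 = 23.287833
  S → negative
  λ: 8 + 17/60 + 13.81/3600 = 8.287169
  E ⇒ keep positive

1. -33.38556, 74.31080
2. -50.91768, -81.83640
3. -51.74799, 29.11058
4. -23.28783, 8.28717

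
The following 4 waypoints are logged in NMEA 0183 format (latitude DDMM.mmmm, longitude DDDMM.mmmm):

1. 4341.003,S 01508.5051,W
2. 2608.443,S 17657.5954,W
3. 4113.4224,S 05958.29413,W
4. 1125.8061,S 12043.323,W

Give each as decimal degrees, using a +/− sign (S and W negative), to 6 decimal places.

Point 1:
  Lat: split at 2 digits → 43° and 41.003′; 43 + 41.003/60 = 43.6833833
  S → negative
  Longitude: degrees = first 3 digits = 15, minutes = 8.5051; 15 + 8.5051/60 = 15.1417517
  hemisphere W, so the sign is −
Point 2:
  Lat: degrees = first 2 digits = 26, minutes = 8.443; 26 + 8.443/60 = 26.1407167
  S ⇒ negate
  λ: split at 3 digits → 176° and 57.5954′; 176 + 57.5954/60 = 176.9599233
  W → negative
Point 3:
  φ: degrees = first 2 digits = 41, minutes = 13.4224; 41 + 13.4224/60 = 41.2237067
  S ⇒ negate
  λ: degrees = first 3 digits = 59, minutes = 58.29413; 59 + 58.29413/60 = 59.9715688
  W ⇒ negate
Point 4:
  Lat: degrees = first 2 digits = 11, minutes = 25.8061; 11 + 25.8061/60 = 11.4301017
  hemisphere S, so the sign is −
  Longitude: split at 3 digits → 120° and 43.323′; 120 + 43.323/60 = 120.7220500
  W ⇒ negate

1. -43.683383, -15.141752
2. -26.140717, -176.959923
3. -41.223707, -59.971569
4. -11.430102, -120.722050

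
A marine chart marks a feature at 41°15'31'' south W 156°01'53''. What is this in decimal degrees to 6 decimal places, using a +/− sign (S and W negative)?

Latitude: 41 + 15/60 + 31/3600 = 41.2586111
S ⇒ negate
Longitude: 1′ + 53″ = 1.88333′; 156 + 1.88333/60 = 156.0313889
W ⇒ negate

-41.258611, -156.031389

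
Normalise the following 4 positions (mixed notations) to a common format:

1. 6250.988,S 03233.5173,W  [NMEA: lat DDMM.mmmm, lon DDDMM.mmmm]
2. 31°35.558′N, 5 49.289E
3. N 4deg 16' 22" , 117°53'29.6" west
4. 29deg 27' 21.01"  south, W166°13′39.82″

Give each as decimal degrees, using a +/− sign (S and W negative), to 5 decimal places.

1. -62.84980, -32.55862
2. 31.59263, 5.82148
3. 4.27278, -117.89156
4. -29.45584, -166.22773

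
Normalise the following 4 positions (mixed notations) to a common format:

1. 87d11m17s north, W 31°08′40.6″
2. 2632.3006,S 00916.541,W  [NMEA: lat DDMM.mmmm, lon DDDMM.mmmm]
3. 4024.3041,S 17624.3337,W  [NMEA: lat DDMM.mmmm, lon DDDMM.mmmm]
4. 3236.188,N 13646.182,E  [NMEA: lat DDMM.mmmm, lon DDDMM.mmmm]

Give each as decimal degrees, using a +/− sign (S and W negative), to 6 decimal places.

Point 1:
  Lat: 11′ + 17″ = 11.28333′; 87 + 11.28333/60 = 87.1880556
  N → positive
  λ: 31 + 8/60 + 40.6/3600 = 31.1446111
  hemisphere W, so the sign is −
Point 2:
  Latitude: degrees = first 2 digits = 26, minutes = 32.3006; 26 + 32.3006/60 = 26.5383433
  hemisphere S, so the sign is −
  Lon: split at 3 digits → 009° and 16.541′; 9 + 16.541/60 = 9.2756833
  W → negative
Point 3:
  Latitude: degrees = first 2 digits = 40, minutes = 24.3041; 40 + 24.3041/60 = 40.4050683
  S → negative
  λ: split at 3 digits → 176° and 24.3337′; 176 + 24.3337/60 = 176.4055617
  W ⇒ negate
Point 4:
  Latitude: degrees = first 2 digits = 32, minutes = 36.188; 32 + 36.188/60 = 32.6031333
  N ⇒ keep positive
  λ: split at 3 digits → 136° and 46.182′; 136 + 46.182/60 = 136.7697000
  E ⇒ keep positive

1. 87.188056, -31.144611
2. -26.538343, -9.275683
3. -40.405068, -176.405562
4. 32.603133, 136.769700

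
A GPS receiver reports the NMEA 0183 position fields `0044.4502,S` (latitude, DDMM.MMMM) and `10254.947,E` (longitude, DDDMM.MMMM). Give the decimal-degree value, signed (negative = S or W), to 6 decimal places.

-0.740837, 102.915783

φ: split at 2 digits → 00° and 44.4502′; 0 + 44.4502/60 = 0.7408367
hemisphere S, so the sign is −
Longitude: degrees = first 3 digits = 102, minutes = 54.947; 102 + 54.947/60 = 102.9157833
E ⇒ keep positive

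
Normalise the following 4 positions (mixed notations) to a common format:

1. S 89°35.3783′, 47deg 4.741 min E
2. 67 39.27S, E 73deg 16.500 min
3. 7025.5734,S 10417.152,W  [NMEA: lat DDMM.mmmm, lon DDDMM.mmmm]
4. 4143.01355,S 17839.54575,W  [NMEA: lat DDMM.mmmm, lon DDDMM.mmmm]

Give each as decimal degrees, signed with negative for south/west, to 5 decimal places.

1. -89.58964, 47.07902
2. -67.65450, 73.27500
3. -70.42622, -104.28587
4. -41.71689, -178.65910

Point 1:
  Lat: 89 + 35.3783/60 = 89.589638
  S → negative
  Longitude: 47 + 4.741/60 = 47.079017
  E ⇒ keep positive
Point 2:
  Lat: 39.27′ = 0.654500°; total 67.654500
  S ⇒ negate
  Longitude: 16.5′ = 0.275000°; total 73.275000
  E ⇒ keep positive
Point 3:
  Lat: degrees = first 2 digits = 70, minutes = 25.5734; 70 + 25.5734/60 = 70.426223
  S → negative
  Lon: split at 3 digits → 104° and 17.152′; 104 + 17.152/60 = 104.285867
  W → negative
Point 4:
  Lat: degrees = first 2 digits = 41, minutes = 43.01355; 41 + 43.01355/60 = 41.716893
  S → negative
  Lon: split at 3 digits → 178° and 39.54575′; 178 + 39.54575/60 = 178.659096
  W → negative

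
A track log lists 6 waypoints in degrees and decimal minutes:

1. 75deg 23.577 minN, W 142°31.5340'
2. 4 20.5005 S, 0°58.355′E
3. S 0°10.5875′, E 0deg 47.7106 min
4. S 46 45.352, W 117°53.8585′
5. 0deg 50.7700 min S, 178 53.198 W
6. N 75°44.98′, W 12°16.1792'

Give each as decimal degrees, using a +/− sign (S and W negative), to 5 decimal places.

1. 75.39295, -142.52557
2. -4.34168, 0.97258
3. -0.17646, 0.79518
4. -46.75587, -117.89764
5. -0.84617, -178.88663
6. 75.74967, -12.26965

Point 1:
  Latitude: 23.577′ = 0.392950°; total 75.392950
  N ⇒ keep positive
  Longitude: 31.534′ = 0.525567°; total 142.525567
  hemisphere W, so the sign is −
Point 2:
  Lat: 4 + 20.5005/60 = 4.341675
  hemisphere S, so the sign is −
  Longitude: 58.355′ = 0.972583°; total 0.972583
  E ⇒ keep positive
Point 3:
  Latitude: 10.5875′ = 0.176458°; total 0.176458
  S ⇒ negate
  λ: 47.7106′ = 0.795177°; total 0.795177
  E ⇒ keep positive
Point 4:
  Latitude: 45.352′ = 0.755867°; total 46.755867
  hemisphere S, so the sign is −
  Longitude: 117 + 53.8585/60 = 117.897642
  W ⇒ negate
Point 5:
  Lat: 0 + 50.77/60 = 0.846167
  hemisphere S, so the sign is −
  Lon: 178 + 53.198/60 = 178.886633
  hemisphere W, so the sign is −
Point 6:
  Lat: 44.98′ = 0.749667°; total 75.749667
  N ⇒ keep positive
  Lon: 16.1792′ = 0.269653°; total 12.269653
  hemisphere W, so the sign is −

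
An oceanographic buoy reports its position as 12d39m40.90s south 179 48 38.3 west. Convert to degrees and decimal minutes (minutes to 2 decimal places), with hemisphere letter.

Latitude: seconds/60 = 0.68167; minutes = 39 + 0.68167 = 39.6817
Lon: 48 + 38.3/60 = 48.6383′

12° 39.68′ S, 179° 48.64′ W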